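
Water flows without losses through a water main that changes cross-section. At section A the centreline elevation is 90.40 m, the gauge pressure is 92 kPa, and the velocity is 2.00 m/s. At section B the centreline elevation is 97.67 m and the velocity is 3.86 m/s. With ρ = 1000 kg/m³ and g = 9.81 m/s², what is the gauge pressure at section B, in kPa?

P₂ ≈ 15.2 kPa

Pressure head at A: ψ₁ = P₁/(ρg) = 92×1000 / (1000 × 9.81) = 9.38 m.
Velocity heads: v₁²/2g = 2.00²/19.62 = 0.204 m; v₂²/2g = 3.86²/19.62 = 0.759 m.
Total head H = z₁ + ψ₁ + v₁²/2g = 90.40 + 9.38 + 0.204 = 99.98 m.
ψ₂ = H − z₂ − v₂²/2g = 99.98 − 97.67 − 0.759 = 1.55 m.
P₂ = ρgψ₂ = 1000 × 9.81 × 1.55 ≈ 15.2 kPa.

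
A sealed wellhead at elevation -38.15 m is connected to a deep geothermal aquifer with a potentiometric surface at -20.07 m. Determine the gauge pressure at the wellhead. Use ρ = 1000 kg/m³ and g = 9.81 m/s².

Head above the cap: Δh = -20.07 − (-38.15) = 18.08 m.
P = ρgΔh = 1000 × 9.81 × 18.08 = 177365 Pa ≈ 177 kPa.

P ≈ 177 kPa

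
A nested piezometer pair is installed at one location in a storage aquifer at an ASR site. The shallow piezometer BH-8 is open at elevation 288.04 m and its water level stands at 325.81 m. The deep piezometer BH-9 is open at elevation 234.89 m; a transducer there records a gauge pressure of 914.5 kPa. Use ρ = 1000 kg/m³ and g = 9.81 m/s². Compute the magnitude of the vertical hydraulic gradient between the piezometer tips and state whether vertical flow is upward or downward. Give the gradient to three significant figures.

|i_v| ≈ 0.0433; vertical flow is upward

Total head at BH-8: h = 325.81 m (water level in the standpipe).
Pressure head at BH-9: ψ = P/(ρg) = 914.5×1000 / (1000 × 9.81) = 93.22 m.
Total head at BH-9: h = z + ψ = 234.89 + 93.22 = 328.11 m.
Δh = h(BH-8) − h(BH-9) = 325.81 − 328.11 = -2.30 m.
Vertical separation Δz = 288.04 − 234.89 = 53.15 m.
|i_v| = |Δh| / Δz = 2.30 / 53.15 = 0.0433.
Head is higher in the deep piezometer, so vertical flow is upward (discharge condition).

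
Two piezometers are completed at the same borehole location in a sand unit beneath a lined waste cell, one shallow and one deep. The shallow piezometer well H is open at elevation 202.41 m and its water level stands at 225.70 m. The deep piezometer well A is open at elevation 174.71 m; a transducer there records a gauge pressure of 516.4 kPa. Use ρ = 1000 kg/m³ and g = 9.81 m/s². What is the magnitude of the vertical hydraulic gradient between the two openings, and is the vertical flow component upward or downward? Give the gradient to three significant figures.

|i_v| ≈ 0.0596; vertical flow is upward

Total head at well H: h = 225.70 m (water level in the standpipe).
Pressure head at well A: ψ = P/(ρg) = 516.4×1000 / (1000 × 9.81) = 52.64 m.
Total head at well A: h = z + ψ = 174.71 + 52.64 = 227.35 m.
Δh = h(well H) − h(well A) = 225.70 − 227.35 = -1.65 m.
Vertical separation Δz = 202.41 − 174.71 = 27.70 m.
|i_v| = |Δh| / Δz = 1.65 / 27.70 = 0.0596.
Head is higher in the deep piezometer, so vertical flow is upward (discharge condition).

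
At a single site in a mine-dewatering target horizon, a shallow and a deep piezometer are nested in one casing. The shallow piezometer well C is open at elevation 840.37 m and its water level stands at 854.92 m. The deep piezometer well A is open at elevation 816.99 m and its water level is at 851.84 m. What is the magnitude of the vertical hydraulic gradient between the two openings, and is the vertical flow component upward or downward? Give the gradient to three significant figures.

|i_v| ≈ 0.132; vertical flow is downward

Total head at well C: h = 854.92 m (water level in the standpipe).
Total head at well A: h = 851.84 m.
Δh = h(well C) − h(well A) = 854.92 − 851.84 = 3.08 m.
Vertical separation Δz = 840.37 − 816.99 = 23.38 m.
|i_v| = |Δh| / Δz = 3.08 / 23.38 = 0.132.
Head is higher in the shallow piezometer, so vertical flow is downward (recharge condition).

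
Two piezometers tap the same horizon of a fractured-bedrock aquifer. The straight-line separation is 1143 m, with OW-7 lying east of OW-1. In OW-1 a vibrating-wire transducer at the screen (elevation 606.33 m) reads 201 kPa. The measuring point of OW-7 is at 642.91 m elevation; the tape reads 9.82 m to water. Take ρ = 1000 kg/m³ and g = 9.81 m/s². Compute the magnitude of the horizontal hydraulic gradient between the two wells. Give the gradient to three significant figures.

Pressure head at OW-1: ψ = P/(ρg) = 201×1000 / (1000 × 9.81) = 20.49 m.
Total head at OW-1: h = z + ψ = 606.33 + 20.49 = 626.82 m.
Total head at OW-7: h = 642.91 − 9.82 = 633.09 m.
Head difference: h(OW-1) − h(OW-7) = 626.82 − 633.09 = -6.27 m.
Hydraulic gradient: i = |Δh| / L = 6.27 / 1143 = 0.00549.

i ≈ 0.00549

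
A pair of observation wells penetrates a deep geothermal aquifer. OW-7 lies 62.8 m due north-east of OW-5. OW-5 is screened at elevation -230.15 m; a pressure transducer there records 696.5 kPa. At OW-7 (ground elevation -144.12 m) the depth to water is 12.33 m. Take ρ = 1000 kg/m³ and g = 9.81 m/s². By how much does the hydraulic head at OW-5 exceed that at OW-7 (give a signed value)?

Pressure head at OW-5: ψ = P/(ρg) = 696.5×1000 / (1000 × 9.81) = 71.00 m.
Total head at OW-5: h = z + ψ = -230.15 + 71.00 = -159.15 m.
Total head at OW-7: h = -144.12 − 12.33 = -156.45 m.
Head difference: h(OW-5) − h(OW-7) = -159.15 − (-156.45) = -2.70 m.

Δh ≈ -2.70 m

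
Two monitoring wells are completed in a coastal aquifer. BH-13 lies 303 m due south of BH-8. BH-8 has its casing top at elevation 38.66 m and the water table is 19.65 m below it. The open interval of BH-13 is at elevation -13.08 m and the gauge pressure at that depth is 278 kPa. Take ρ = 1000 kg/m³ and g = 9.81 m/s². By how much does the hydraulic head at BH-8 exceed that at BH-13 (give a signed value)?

Δh ≈ 3.75 m

Total head at BH-8: h = 38.66 − 19.65 = 19.01 m.
Pressure head at BH-13: ψ = P/(ρg) = 278×1000 / (1000 × 9.81) = 28.34 m.
Total head at BH-13: h = z + ψ = -13.08 + 28.34 = 15.26 m.
Head difference: h(BH-8) − h(BH-13) = 19.01 − 15.26 = 3.75 m.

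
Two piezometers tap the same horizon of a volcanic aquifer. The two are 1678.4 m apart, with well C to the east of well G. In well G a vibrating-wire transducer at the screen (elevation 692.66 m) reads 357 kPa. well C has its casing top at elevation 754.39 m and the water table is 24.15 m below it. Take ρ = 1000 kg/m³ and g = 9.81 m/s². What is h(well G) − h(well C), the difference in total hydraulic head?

Pressure head at well G: ψ = P/(ρg) = 357×1000 / (1000 × 9.81) = 36.39 m.
Total head at well G: h = z + ψ = 692.66 + 36.39 = 729.05 m.
Total head at well C: h = 754.39 − 24.15 = 730.24 m.
Head difference: h(well G) − h(well C) = 729.05 − 730.24 = -1.19 m.

Δh ≈ -1.19 m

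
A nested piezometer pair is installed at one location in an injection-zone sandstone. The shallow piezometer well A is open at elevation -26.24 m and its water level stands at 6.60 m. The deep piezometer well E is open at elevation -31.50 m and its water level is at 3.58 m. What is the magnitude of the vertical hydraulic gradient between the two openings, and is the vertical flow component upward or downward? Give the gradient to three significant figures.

|i_v| ≈ 0.574; vertical flow is downward

Total head at well A: h = 6.60 m (water level in the standpipe).
Total head at well E: h = 3.58 m.
Δh = h(well A) − h(well E) = 6.60 − 3.58 = 3.02 m.
Vertical separation Δz = -26.24 − (-31.50) = 5.26 m.
|i_v| = |Δh| / Δz = 3.02 / 5.26 = 0.574.
Head is higher in the shallow piezometer, so vertical flow is downward (recharge condition).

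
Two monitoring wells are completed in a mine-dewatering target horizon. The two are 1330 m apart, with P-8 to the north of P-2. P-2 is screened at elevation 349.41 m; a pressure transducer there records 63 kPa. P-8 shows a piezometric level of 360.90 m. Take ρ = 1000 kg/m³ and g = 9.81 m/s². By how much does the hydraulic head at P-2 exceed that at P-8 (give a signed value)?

Δh ≈ -5.07 m

Pressure head at P-2: ψ = P/(ρg) = 63×1000 / (1000 × 9.81) = 6.42 m.
Total head at P-2: h = z + ψ = 349.41 + 6.42 = 355.83 m.
Total head at P-8: h = 360.90 m (water level in the piezometer is the total head).
Head difference: h(P-2) − h(P-8) = 355.83 − 360.90 = -5.07 m.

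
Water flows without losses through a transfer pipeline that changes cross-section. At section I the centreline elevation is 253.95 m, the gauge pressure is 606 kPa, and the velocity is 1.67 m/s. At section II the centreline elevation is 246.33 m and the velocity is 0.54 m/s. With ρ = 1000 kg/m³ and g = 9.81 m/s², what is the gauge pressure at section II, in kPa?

Pressure head at I: ψ₁ = P₁/(ρg) = 606×1000 / (1000 × 9.81) = 61.77 m.
Velocity heads: v₁²/2g = 1.67²/19.62 = 0.142 m; v₂²/2g = 0.54²/19.62 = 0.015 m.
Total head H = z₁ + ψ₁ + v₁²/2g = 253.95 + 61.77 + 0.142 = 315.86 m.
ψ₂ = H − z₂ − v₂²/2g = 315.86 − 246.33 − 0.015 = 69.52 m.
P₂ = ρgψ₂ = 1000 × 9.81 × 69.52 ≈ 682 kPa.

P₂ ≈ 682 kPa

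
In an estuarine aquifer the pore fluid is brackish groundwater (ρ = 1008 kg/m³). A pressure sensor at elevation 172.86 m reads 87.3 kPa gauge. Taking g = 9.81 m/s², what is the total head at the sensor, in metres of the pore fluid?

h ≈ 181.69 m

ψ = P/(ρg) = 87.3×1000 / (1008 × 9.81) = 8.83 m.
h = z + ψ = 172.86 + 8.83 = 181.69 m.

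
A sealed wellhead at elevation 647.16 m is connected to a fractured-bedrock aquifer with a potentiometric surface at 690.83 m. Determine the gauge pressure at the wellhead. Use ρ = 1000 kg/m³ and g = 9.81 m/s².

Head above the cap: Δh = 690.83 − 647.16 = 43.67 m.
P = ρgΔh = 1000 × 9.81 × 43.67 = 428403 Pa ≈ 428 kPa.

P ≈ 428 kPa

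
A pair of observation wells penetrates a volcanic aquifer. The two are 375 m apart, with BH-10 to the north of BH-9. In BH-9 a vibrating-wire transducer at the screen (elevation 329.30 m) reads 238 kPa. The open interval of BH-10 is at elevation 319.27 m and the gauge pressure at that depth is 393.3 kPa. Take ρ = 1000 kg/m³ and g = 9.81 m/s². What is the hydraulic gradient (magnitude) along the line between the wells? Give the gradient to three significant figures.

i ≈ 0.0155

Pressure head at BH-9: ψ = P/(ρg) = 238×1000 / (1000 × 9.81) = 24.26 m.
Total head at BH-9: h = z + ψ = 329.30 + 24.26 = 353.56 m.
Pressure head at BH-10: ψ = P/(ρg) = 393.3×1000 / (1000 × 9.81) = 40.09 m.
Total head at BH-10: h = z + ψ = 319.27 + 40.09 = 359.36 m.
Head difference: h(BH-9) − h(BH-10) = 353.56 − 359.36 = -5.80 m.
Hydraulic gradient: i = |Δh| / L = 5.80 / 375 = 0.0155.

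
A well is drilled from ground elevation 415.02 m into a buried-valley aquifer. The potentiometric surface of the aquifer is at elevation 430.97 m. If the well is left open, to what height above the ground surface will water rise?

≈ 15.95 m above ground

Water rises to the potentiometric surface, so the rise above ground = 430.97 − 415.02 = 15.95 m.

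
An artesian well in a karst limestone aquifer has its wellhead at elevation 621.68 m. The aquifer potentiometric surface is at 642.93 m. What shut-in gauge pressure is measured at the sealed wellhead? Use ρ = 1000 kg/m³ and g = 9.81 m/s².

P ≈ 208 kPa

Head above the cap: Δh = 642.93 − 621.68 = 21.25 m.
P = ρgΔh = 1000 × 9.81 × 21.25 = 208462 Pa ≈ 208 kPa.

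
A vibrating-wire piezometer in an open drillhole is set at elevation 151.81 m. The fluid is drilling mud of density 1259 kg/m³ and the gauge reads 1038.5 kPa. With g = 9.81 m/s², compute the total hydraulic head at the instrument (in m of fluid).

h ≈ 235.89 m

ψ = P/(ρg) = 1038.5×1000 / (1259 × 9.81) = 84.08 m.
h = z + ψ = 151.81 + 84.08 = 235.89 m.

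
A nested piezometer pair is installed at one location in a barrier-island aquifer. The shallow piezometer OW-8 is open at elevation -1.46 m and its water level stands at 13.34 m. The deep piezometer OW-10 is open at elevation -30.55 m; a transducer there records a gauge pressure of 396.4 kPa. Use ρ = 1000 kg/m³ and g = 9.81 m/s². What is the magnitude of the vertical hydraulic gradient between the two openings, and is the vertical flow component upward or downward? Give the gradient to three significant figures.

Total head at OW-8: h = 13.34 m (water level in the standpipe).
Pressure head at OW-10: ψ = P/(ρg) = 396.4×1000 / (1000 × 9.81) = 40.41 m.
Total head at OW-10: h = z + ψ = -30.55 + 40.41 = 9.86 m.
Δh = h(OW-8) − h(OW-10) = 13.34 − 9.86 = 3.48 m.
Vertical separation Δz = -1.46 − (-30.55) = 29.09 m.
|i_v| = |Δh| / Δz = 3.48 / 29.09 = 0.120.
Head is higher in the shallow piezometer, so vertical flow is downward (recharge condition).

|i_v| ≈ 0.120; vertical flow is downward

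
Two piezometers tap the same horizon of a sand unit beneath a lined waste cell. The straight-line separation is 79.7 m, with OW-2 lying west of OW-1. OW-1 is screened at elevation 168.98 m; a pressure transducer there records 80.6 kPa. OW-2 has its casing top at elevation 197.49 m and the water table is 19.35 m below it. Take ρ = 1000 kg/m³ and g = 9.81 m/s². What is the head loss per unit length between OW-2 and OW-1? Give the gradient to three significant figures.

Pressure head at OW-1: ψ = P/(ρg) = 80.6×1000 / (1000 × 9.81) = 8.22 m.
Total head at OW-1: h = z + ψ = 168.98 + 8.22 = 177.20 m.
Total head at OW-2: h = 197.49 − 19.35 = 178.14 m.
Head difference: h(OW-1) − h(OW-2) = 177.20 − 178.14 = -0.94 m.
Hydraulic gradient: i = |Δh| / L = 0.94 / 79.7 = 0.0118.

i ≈ 0.0118 m/m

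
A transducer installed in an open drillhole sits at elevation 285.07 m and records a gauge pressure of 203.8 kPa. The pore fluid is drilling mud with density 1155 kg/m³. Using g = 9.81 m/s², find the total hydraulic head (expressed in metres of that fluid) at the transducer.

ψ = P/(ρg) = 203.8×1000 / (1155 × 9.81) = 17.99 m.
h = z + ψ = 285.07 + 17.99 = 303.06 m.

h ≈ 303.06 m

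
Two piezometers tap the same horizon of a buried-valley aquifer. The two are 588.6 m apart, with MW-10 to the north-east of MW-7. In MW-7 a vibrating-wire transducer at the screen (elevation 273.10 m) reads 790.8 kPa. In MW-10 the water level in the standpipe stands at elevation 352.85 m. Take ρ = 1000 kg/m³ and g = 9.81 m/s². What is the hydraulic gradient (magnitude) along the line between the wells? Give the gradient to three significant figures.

Pressure head at MW-7: ψ = P/(ρg) = 790.8×1000 / (1000 × 9.81) = 80.61 m.
Total head at MW-7: h = z + ψ = 273.10 + 80.61 = 353.71 m.
Total head at MW-10: h = 352.85 m (water level in the piezometer is the total head).
Head difference: h(MW-7) − h(MW-10) = 353.71 − 352.85 = 0.86 m.
Hydraulic gradient: i = |Δh| / L = 0.86 / 588.6 = 0.00146.

i ≈ 0.00146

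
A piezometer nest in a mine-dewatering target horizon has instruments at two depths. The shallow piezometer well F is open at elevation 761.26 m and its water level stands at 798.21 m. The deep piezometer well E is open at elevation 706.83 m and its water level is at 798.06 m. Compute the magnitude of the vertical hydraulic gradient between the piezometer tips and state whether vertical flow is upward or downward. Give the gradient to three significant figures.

|i_v| ≈ 0.00276; vertical flow is downward

Total head at well F: h = 798.21 m (water level in the standpipe).
Total head at well E: h = 798.06 m.
Δh = h(well F) − h(well E) = 798.21 − 798.06 = 0.15 m.
Vertical separation Δz = 761.26 − 706.83 = 54.43 m.
|i_v| = |Δh| / Δz = 0.15 / 54.43 = 0.00276.
Head is higher in the shallow piezometer, so vertical flow is downward (recharge condition).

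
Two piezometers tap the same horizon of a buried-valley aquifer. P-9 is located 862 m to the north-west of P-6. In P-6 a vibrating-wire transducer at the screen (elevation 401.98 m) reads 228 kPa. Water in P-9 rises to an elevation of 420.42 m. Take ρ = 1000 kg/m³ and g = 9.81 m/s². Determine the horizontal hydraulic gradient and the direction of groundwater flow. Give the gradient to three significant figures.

i ≈ 0.00557; groundwater flows toward the north-west

Pressure head at P-6: ψ = P/(ρg) = 228×1000 / (1000 × 9.81) = 23.24 m.
Total head at P-6: h = z + ψ = 401.98 + 23.24 = 425.22 m.
Total head at P-9: h = 420.42 m (water level in the piezometer is the total head).
Head difference: h(P-6) − h(P-9) = 425.22 − 420.42 = 4.80 m.
Hydraulic gradient: i = |Δh| / L = 4.80 / 862 = 0.00557.
Flow is from higher to lower head: from P-6 toward P-9, i.e. toward the north-west.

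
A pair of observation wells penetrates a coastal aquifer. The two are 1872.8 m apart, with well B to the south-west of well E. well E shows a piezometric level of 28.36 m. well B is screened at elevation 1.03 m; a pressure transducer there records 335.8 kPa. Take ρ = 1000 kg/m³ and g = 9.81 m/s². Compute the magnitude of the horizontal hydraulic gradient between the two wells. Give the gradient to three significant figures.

Total head at well E: h = 28.36 m (water level in the piezometer is the total head).
Pressure head at well B: ψ = P/(ρg) = 335.8×1000 / (1000 × 9.81) = 34.23 m.
Total head at well B: h = z + ψ = 1.03 + 34.23 = 35.26 m.
Head difference: h(well E) − h(well B) = 28.36 − 35.26 = -6.90 m.
Hydraulic gradient: i = |Δh| / L = 6.90 / 1872.8 = 0.00368.

i ≈ 0.00368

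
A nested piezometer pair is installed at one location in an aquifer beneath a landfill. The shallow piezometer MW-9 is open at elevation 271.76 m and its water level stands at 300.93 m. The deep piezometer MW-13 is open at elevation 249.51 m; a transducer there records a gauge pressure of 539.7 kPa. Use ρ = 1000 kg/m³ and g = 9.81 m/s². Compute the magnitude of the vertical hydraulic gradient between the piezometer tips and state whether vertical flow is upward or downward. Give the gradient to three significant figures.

|i_v| ≈ 0.162; vertical flow is upward

Total head at MW-9: h = 300.93 m (water level in the standpipe).
Pressure head at MW-13: ψ = P/(ρg) = 539.7×1000 / (1000 × 9.81) = 55.02 m.
Total head at MW-13: h = z + ψ = 249.51 + 55.02 = 304.53 m.
Δh = h(MW-9) − h(MW-13) = 300.93 − 304.53 = -3.60 m.
Vertical separation Δz = 271.76 − 249.51 = 22.25 m.
|i_v| = |Δh| / Δz = 3.60 / 22.25 = 0.162.
Head is higher in the deep piezometer, so vertical flow is upward (discharge condition).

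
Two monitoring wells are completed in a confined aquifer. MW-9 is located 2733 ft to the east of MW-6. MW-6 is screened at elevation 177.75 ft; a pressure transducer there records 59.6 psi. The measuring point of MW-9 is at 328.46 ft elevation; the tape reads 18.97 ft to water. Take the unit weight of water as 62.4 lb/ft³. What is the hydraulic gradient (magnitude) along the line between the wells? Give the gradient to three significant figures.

Pressure head at MW-6: ψ = 144·P/γ = 144 × 59.6 / 62.4 = 137.54 ft.
Total head at MW-6: h = z + ψ = 177.75 + 137.54 = 315.29 ft.
Total head at MW-9: h = 328.46 − 18.97 = 309.49 ft.
Head difference: h(MW-6) − h(MW-9) = 315.29 − 309.49 = 5.80 ft.
Hydraulic gradient: i = |Δh| / L = 5.80 / 2733 = 0.00212.

i ≈ 0.00212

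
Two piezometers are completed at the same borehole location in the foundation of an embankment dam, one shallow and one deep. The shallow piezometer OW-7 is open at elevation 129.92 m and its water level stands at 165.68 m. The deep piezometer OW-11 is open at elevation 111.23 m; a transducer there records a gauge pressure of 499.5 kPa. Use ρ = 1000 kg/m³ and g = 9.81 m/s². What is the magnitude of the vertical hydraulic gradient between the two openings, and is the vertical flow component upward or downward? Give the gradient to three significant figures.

|i_v| ≈ 0.189; vertical flow is downward

Total head at OW-7: h = 165.68 m (water level in the standpipe).
Pressure head at OW-11: ψ = P/(ρg) = 499.5×1000 / (1000 × 9.81) = 50.92 m.
Total head at OW-11: h = z + ψ = 111.23 + 50.92 = 162.15 m.
Δh = h(OW-7) − h(OW-11) = 165.68 − 162.15 = 3.53 m.
Vertical separation Δz = 129.92 − 111.23 = 18.69 m.
|i_v| = |Δh| / Δz = 3.53 / 18.69 = 0.189.
Head is higher in the shallow piezometer, so vertical flow is downward (recharge condition).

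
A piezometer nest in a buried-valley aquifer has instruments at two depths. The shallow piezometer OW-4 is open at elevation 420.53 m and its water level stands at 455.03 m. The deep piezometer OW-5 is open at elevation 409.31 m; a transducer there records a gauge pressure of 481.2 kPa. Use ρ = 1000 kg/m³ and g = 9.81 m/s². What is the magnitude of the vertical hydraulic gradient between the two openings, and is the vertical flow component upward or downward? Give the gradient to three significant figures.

Total head at OW-4: h = 455.03 m (water level in the standpipe).
Pressure head at OW-5: ψ = P/(ρg) = 481.2×1000 / (1000 × 9.81) = 49.05 m.
Total head at OW-5: h = z + ψ = 409.31 + 49.05 = 458.36 m.
Δh = h(OW-4) − h(OW-5) = 455.03 − 458.36 = -3.33 m.
Vertical separation Δz = 420.53 − 409.31 = 11.22 m.
|i_v| = |Δh| / Δz = 3.33 / 11.22 = 0.297.
Head is higher in the deep piezometer, so vertical flow is upward (discharge condition).

|i_v| ≈ 0.297; vertical flow is upward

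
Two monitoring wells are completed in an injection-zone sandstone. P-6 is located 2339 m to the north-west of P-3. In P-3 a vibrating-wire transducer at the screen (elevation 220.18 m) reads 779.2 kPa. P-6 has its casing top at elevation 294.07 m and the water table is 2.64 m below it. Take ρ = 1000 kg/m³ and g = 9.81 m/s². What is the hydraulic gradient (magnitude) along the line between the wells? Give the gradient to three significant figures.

Pressure head at P-3: ψ = P/(ρg) = 779.2×1000 / (1000 × 9.81) = 79.43 m.
Total head at P-3: h = z + ψ = 220.18 + 79.43 = 299.61 m.
Total head at P-6: h = 294.07 − 2.64 = 291.43 m.
Head difference: h(P-3) − h(P-6) = 299.61 − 291.43 = 8.18 m.
Hydraulic gradient: i = |Δh| / L = 8.18 / 2339 = 0.00350.

i ≈ 0.00350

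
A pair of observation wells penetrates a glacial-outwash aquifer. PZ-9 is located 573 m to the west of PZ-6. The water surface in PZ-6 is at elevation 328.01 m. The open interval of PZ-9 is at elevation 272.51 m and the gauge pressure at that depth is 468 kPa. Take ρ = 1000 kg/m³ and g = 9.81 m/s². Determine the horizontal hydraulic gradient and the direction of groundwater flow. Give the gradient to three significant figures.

i ≈ 0.0136; groundwater flows toward the west

Total head at PZ-6: h = 328.01 m (water level in the piezometer is the total head).
Pressure head at PZ-9: ψ = P/(ρg) = 468×1000 / (1000 × 9.81) = 47.71 m.
Total head at PZ-9: h = z + ψ = 272.51 + 47.71 = 320.22 m.
Head difference: h(PZ-6) − h(PZ-9) = 328.01 − 320.22 = 7.79 m.
Hydraulic gradient: i = |Δh| / L = 7.79 / 573 = 0.0136.
Flow is from higher to lower head: from PZ-6 toward PZ-9, i.e. toward the west.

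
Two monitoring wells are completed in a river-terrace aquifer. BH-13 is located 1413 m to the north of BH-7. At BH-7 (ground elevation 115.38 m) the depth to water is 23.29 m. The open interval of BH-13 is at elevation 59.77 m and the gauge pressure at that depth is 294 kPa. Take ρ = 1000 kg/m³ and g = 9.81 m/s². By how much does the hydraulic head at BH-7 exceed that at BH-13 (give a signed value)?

Total head at BH-7: h = 115.38 − 23.29 = 92.09 m.
Pressure head at BH-13: ψ = P/(ρg) = 294×1000 / (1000 × 9.81) = 29.97 m.
Total head at BH-13: h = z + ψ = 59.77 + 29.97 = 89.74 m.
Head difference: h(BH-7) − h(BH-13) = 92.09 − 89.74 = 2.35 m.

Δh ≈ 2.35 m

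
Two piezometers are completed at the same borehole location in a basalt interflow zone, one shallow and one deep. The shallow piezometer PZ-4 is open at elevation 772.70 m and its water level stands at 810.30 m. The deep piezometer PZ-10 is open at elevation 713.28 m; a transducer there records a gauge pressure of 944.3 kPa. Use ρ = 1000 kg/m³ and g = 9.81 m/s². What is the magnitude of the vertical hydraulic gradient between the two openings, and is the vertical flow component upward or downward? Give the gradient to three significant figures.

Total head at PZ-4: h = 810.30 m (water level in the standpipe).
Pressure head at PZ-10: ψ = P/(ρg) = 944.3×1000 / (1000 × 9.81) = 96.26 m.
Total head at PZ-10: h = z + ψ = 713.28 + 96.26 = 809.54 m.
Δh = h(PZ-4) − h(PZ-10) = 810.30 − 809.54 = 0.76 m.
Vertical separation Δz = 772.70 − 713.28 = 59.42 m.
|i_v| = |Δh| / Δz = 0.76 / 59.42 = 0.0128.
Head is higher in the shallow piezometer, so vertical flow is downward (recharge condition).

|i_v| ≈ 0.0128; vertical flow is downward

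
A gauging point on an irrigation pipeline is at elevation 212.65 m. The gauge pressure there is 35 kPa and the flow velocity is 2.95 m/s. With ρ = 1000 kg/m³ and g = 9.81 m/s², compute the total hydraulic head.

Pressure head ψ = P/(ρg) = 35×1000 / (1000 × 9.81) = 3.57 m.
Velocity head = v²/(2g) = 2.95² / (2 × 9.81) = 0.444 m.
h = z + ψ + v²/(2g) = 212.65 + 3.57 + 0.444 = 216.66 m.

h ≈ 216.66 m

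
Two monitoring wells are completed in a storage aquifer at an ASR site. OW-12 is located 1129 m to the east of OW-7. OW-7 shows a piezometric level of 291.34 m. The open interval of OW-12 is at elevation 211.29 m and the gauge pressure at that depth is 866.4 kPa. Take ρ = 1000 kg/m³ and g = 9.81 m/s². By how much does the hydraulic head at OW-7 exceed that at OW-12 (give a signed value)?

Δh ≈ -8.27 m

Total head at OW-7: h = 291.34 m (water level in the piezometer is the total head).
Pressure head at OW-12: ψ = P/(ρg) = 866.4×1000 / (1000 × 9.81) = 88.32 m.
Total head at OW-12: h = z + ψ = 211.29 + 88.32 = 299.61 m.
Head difference: h(OW-7) − h(OW-12) = 291.34 − 299.61 = -8.27 m.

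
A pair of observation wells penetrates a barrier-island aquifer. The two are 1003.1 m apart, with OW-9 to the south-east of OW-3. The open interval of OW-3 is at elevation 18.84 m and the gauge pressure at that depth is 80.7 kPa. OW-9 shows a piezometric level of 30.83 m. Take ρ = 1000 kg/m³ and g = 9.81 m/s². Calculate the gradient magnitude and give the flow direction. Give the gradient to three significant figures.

i ≈ 0.00375; groundwater flows toward the north-west

Pressure head at OW-3: ψ = P/(ρg) = 80.7×1000 / (1000 × 9.81) = 8.23 m.
Total head at OW-3: h = z + ψ = 18.84 + 8.23 = 27.07 m.
Total head at OW-9: h = 30.83 m (water level in the piezometer is the total head).
Head difference: h(OW-3) − h(OW-9) = 27.07 − 30.83 = -3.76 m.
Hydraulic gradient: i = |Δh| / L = 3.76 / 1003.1 = 0.00375.
Flow is from higher to lower head: from OW-9 toward OW-3, i.e. toward the north-west.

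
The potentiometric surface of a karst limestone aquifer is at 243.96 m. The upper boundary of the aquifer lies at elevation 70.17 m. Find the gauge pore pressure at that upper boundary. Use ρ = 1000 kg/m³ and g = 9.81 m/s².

Pressure head at the aquifer top: ψ = h − z = 243.96 − 70.17 = 173.79 m.
P = ρgψ = 1000 × 9.81 × 173.79 = 1704880 Pa ≈ 1700 kPa.

P ≈ 1700 kPa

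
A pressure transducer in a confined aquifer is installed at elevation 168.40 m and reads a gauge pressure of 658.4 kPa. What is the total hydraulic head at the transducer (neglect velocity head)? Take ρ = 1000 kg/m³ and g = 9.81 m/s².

h ≈ 235.52 m

ψ = P/(ρg) = 658.4×1000 / (1000 × 9.81) = 67.12 m.
h = z + ψ = 168.40 + 67.12 = 235.52 m.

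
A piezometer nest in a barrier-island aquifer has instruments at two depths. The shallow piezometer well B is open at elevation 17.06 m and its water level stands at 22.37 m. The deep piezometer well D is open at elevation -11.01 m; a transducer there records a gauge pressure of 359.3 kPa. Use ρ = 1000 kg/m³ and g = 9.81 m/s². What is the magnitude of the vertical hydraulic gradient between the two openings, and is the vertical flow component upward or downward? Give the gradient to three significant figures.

Total head at well B: h = 22.37 m (water level in the standpipe).
Pressure head at well D: ψ = P/(ρg) = 359.3×1000 / (1000 × 9.81) = 36.63 m.
Total head at well D: h = z + ψ = -11.01 + 36.63 = 25.62 m.
Δh = h(well B) − h(well D) = 22.37 − 25.62 = -3.25 m.
Vertical separation Δz = 17.06 − (-11.01) = 28.07 m.
|i_v| = |Δh| / Δz = 3.25 / 28.07 = 0.116.
Head is higher in the deep piezometer, so vertical flow is upward (discharge condition).

|i_v| ≈ 0.116; vertical flow is upward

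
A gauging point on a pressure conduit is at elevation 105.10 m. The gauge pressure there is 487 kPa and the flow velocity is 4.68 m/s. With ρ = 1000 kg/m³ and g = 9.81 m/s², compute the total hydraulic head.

Pressure head ψ = P/(ρg) = 487×1000 / (1000 × 9.81) = 49.64 m.
Velocity head = v²/(2g) = 4.68² / (2 × 9.81) = 1.116 m.
h = z + ψ + v²/(2g) = 105.10 + 49.64 + 1.116 = 155.86 m.

h ≈ 155.86 m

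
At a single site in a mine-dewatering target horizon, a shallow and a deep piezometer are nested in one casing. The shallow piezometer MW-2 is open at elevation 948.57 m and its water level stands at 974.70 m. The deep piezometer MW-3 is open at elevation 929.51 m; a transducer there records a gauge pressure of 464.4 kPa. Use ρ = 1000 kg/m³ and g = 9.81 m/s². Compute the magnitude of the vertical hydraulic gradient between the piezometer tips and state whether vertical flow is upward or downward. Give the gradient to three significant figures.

|i_v| ≈ 0.113; vertical flow is upward

Total head at MW-2: h = 974.70 m (water level in the standpipe).
Pressure head at MW-3: ψ = P/(ρg) = 464.4×1000 / (1000 × 9.81) = 47.34 m.
Total head at MW-3: h = z + ψ = 929.51 + 47.34 = 976.85 m.
Δh = h(MW-2) − h(MW-3) = 974.70 − 976.85 = -2.15 m.
Vertical separation Δz = 948.57 − 929.51 = 19.06 m.
|i_v| = |Δh| / Δz = 2.15 / 19.06 = 0.113.
Head is higher in the deep piezometer, so vertical flow is upward (discharge condition).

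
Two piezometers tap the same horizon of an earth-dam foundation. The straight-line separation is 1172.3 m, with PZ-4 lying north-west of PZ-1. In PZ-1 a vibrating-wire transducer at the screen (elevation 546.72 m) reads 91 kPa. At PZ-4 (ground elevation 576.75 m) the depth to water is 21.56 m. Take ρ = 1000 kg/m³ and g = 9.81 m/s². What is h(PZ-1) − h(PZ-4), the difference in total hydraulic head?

Δh ≈ 0.81 m

Pressure head at PZ-1: ψ = P/(ρg) = 91×1000 / (1000 × 9.81) = 9.28 m.
Total head at PZ-1: h = z + ψ = 546.72 + 9.28 = 556.00 m.
Total head at PZ-4: h = 576.75 − 21.56 = 555.19 m.
Head difference: h(PZ-1) − h(PZ-4) = 556.00 − 555.19 = 0.81 m.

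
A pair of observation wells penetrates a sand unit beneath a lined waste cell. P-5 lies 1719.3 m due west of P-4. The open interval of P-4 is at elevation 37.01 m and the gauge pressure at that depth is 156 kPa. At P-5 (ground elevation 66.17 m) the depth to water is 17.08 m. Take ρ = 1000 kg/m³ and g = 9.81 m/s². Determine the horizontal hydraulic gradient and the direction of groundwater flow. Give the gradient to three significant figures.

i ≈ 0.00222; groundwater flows toward the west

Pressure head at P-4: ψ = P/(ρg) = 156×1000 / (1000 × 9.81) = 15.90 m.
Total head at P-4: h = z + ψ = 37.01 + 15.90 = 52.91 m.
Total head at P-5: h = 66.17 − 17.08 = 49.09 m.
Head difference: h(P-4) − h(P-5) = 52.91 − 49.09 = 3.82 m.
Hydraulic gradient: i = |Δh| / L = 3.82 / 1719.3 = 0.00222.
Flow is from higher to lower head: from P-4 toward P-5, i.e. toward the west.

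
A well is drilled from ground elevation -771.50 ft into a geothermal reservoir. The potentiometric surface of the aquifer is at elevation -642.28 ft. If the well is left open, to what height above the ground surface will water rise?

≈ 129.22 ft above ground

Water rises to the potentiometric surface, so the rise above ground = -642.28 − (-771.50) = 129.22 ft.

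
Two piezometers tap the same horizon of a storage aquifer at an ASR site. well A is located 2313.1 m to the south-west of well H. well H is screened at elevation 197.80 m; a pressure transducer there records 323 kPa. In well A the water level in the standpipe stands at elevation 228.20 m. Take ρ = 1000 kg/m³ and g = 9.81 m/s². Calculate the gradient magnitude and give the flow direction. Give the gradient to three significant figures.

i ≈ 0.00109; groundwater flows toward the south-west

Pressure head at well H: ψ = P/(ρg) = 323×1000 / (1000 × 9.81) = 32.93 m.
Total head at well H: h = z + ψ = 197.80 + 32.93 = 230.73 m.
Total head at well A: h = 228.20 m (water level in the piezometer is the total head).
Head difference: h(well H) − h(well A) = 230.73 − 228.20 = 2.53 m.
Hydraulic gradient: i = |Δh| / L = 2.53 / 2313.1 = 0.00109.
Flow is from higher to lower head: from well H toward well A, i.e. toward the south-west.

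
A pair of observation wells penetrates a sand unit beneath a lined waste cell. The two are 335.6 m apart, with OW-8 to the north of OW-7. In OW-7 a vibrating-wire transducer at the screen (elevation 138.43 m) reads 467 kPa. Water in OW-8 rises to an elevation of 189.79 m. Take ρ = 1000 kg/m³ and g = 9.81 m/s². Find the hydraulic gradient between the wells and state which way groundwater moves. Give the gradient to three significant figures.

Pressure head at OW-7: ψ = P/(ρg) = 467×1000 / (1000 × 9.81) = 47.60 m.
Total head at OW-7: h = z + ψ = 138.43 + 47.60 = 186.03 m.
Total head at OW-8: h = 189.79 m (water level in the piezometer is the total head).
Head difference: h(OW-7) − h(OW-8) = 186.03 − 189.79 = -3.76 m.
Hydraulic gradient: i = |Δh| / L = 3.76 / 335.6 = 0.0112.
Flow is from higher to lower head: from OW-8 toward OW-7, i.e. toward the south.

i ≈ 0.0112; groundwater flows toward the south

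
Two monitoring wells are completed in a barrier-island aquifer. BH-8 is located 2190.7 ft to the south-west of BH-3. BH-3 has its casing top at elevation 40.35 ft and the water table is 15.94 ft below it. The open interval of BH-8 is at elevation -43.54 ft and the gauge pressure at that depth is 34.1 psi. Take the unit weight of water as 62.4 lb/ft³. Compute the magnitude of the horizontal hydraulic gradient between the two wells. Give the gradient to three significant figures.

i ≈ 0.00490

Total head at BH-3: h = 40.35 − 15.94 = 24.41 ft.
Pressure head at BH-8: ψ = 144·P/γ = 144 × 34.1 / 62.4 = 78.69 ft.
Total head at BH-8: h = z + ψ = -43.54 + 78.69 = 35.15 ft.
Head difference: h(BH-3) − h(BH-8) = 24.41 − 35.15 = -10.74 ft.
Hydraulic gradient: i = |Δh| / L = 10.74 / 2190.7 = 0.00490.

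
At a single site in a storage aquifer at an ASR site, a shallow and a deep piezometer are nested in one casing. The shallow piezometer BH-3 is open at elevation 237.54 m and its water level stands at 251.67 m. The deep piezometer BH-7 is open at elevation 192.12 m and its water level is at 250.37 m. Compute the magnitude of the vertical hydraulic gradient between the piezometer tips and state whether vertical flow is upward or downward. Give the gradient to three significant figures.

Total head at BH-3: h = 251.67 m (water level in the standpipe).
Total head at BH-7: h = 250.37 m.
Δh = h(BH-3) − h(BH-7) = 251.67 − 250.37 = 1.30 m.
Vertical separation Δz = 237.54 − 192.12 = 45.42 m.
|i_v| = |Δh| / Δz = 1.30 / 45.42 = 0.0286.
Head is higher in the shallow piezometer, so vertical flow is downward (recharge condition).

|i_v| ≈ 0.0286; vertical flow is downward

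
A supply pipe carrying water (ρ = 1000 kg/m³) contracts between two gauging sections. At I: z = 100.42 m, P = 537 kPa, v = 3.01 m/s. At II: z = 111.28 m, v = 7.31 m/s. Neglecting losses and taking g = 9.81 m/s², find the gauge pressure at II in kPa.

P₂ ≈ 408 kPa

Pressure head at I: ψ₁ = P₁/(ρg) = 537×1000 / (1000 × 9.81) = 54.74 m.
Velocity heads: v₁²/2g = 3.01²/19.62 = 0.462 m; v₂²/2g = 7.31²/19.62 = 2.724 m.
Total head H = z₁ + ψ₁ + v₁²/2g = 100.42 + 54.74 + 0.462 = 155.62 m.
ψ₂ = H − z₂ − v₂²/2g = 155.62 − 111.28 − 2.724 = 41.62 m.
P₂ = ρgψ₂ = 1000 × 9.81 × 41.62 ≈ 408 kPa.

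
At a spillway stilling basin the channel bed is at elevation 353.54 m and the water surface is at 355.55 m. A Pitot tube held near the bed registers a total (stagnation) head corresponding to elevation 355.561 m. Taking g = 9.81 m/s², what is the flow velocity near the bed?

Near the bed, under hydrostatic conditions, the piezometric head (z + ψ) equals the free-surface elevation, 355.55 m.
Velocity head = total − piezometric = 355.561 − 355.55 = 0.011 m.
v = √(2g·h_v) = √(2 × 9.81 × 0.011) = 0.465 m/s.

v ≈ 0.465 m/s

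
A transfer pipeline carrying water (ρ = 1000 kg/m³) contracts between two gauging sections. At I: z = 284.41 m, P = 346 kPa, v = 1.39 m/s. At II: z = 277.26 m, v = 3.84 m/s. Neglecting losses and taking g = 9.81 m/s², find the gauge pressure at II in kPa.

P₂ ≈ 410 kPa

Pressure head at I: ψ₁ = P₁/(ρg) = 346×1000 / (1000 × 9.81) = 35.27 m.
Velocity heads: v₁²/2g = 1.39²/19.62 = 0.098 m; v₂²/2g = 3.84²/19.62 = 0.752 m.
Total head H = z₁ + ψ₁ + v₁²/2g = 284.41 + 35.27 + 0.098 = 319.78 m.
ψ₂ = H − z₂ − v₂²/2g = 319.78 − 277.26 − 0.752 = 41.77 m.
P₂ = ρgψ₂ = 1000 × 9.81 × 41.77 ≈ 410 kPa.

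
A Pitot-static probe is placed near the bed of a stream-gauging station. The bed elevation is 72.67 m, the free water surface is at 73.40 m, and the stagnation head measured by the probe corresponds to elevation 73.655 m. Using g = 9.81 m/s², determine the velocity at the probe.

Near the bed, under hydrostatic conditions, the piezometric head (z + ψ) equals the free-surface elevation, 73.40 m.
Velocity head = total − piezometric = 73.655 − 73.40 = 0.255 m.
v = √(2g·h_v) = √(2 × 9.81 × 0.255) = 2.24 m/s.

v ≈ 2.24 m/s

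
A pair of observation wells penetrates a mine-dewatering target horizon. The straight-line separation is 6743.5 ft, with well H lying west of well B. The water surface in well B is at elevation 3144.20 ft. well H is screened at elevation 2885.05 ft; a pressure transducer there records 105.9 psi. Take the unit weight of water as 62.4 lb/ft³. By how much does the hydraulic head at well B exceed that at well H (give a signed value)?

Δh ≈ 14.77 ft

Total head at well B: h = 3144.20 ft (water level in the piezometer is the total head).
Pressure head at well H: ψ = 144·P/γ = 144 × 105.9 / 62.4 = 244.38 ft.
Total head at well H: h = z + ψ = 2885.05 + 244.38 = 3129.43 ft.
Head difference: h(well B) − h(well H) = 3144.20 − 3129.43 = 14.77 ft.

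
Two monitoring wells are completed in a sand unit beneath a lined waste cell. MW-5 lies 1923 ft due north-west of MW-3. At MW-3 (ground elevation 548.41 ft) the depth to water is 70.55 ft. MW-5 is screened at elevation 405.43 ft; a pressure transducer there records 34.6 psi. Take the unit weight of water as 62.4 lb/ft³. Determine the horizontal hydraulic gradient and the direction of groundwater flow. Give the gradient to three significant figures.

i ≈ 0.00386; groundwater flows toward the south-east

Total head at MW-3: h = 548.41 − 70.55 = 477.86 ft.
Pressure head at MW-5: ψ = 144·P/γ = 144 × 34.6 / 62.4 = 79.85 ft.
Total head at MW-5: h = z + ψ = 405.43 + 79.85 = 485.28 ft.
Head difference: h(MW-3) − h(MW-5) = 477.86 − 485.28 = -7.42 ft.
Hydraulic gradient: i = |Δh| / L = 7.42 / 1923 = 0.00386.
Flow is from higher to lower head: from MW-5 toward MW-3, i.e. toward the south-east.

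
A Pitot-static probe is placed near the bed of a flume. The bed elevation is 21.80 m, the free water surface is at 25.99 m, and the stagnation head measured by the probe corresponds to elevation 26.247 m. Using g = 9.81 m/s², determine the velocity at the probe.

v ≈ 2.25 m/s

Near the bed, under hydrostatic conditions, the piezometric head (z + ψ) equals the free-surface elevation, 25.99 m.
Velocity head = total − piezometric = 26.247 − 25.99 = 0.257 m.
v = √(2g·h_v) = √(2 × 9.81 × 0.257) = 2.25 m/s.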